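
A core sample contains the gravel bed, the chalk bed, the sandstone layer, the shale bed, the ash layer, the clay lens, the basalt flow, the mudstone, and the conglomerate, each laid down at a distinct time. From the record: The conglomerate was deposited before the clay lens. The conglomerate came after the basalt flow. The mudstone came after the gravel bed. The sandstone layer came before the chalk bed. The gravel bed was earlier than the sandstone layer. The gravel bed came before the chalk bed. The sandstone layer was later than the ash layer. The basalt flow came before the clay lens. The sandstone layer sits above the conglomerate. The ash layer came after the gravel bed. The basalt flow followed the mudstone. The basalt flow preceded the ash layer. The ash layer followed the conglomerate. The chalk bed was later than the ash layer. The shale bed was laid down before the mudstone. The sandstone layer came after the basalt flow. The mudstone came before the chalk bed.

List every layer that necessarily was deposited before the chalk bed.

the ash layer, the basalt flow, the conglomerate, the gravel bed, the mudstone, the sandstone layer, the shale bed

Directly stated before the chalk bed: the ash layer, the gravel bed, the mudstone, and the sandstone layer.
The basalt flow reaches the chalk bed via the basalt flow → the ash layer → the chalk bed.
The conglomerate reaches the chalk bed via the conglomerate → the sandstone layer → the chalk bed.
The shale bed reaches the chalk bed via the shale bed → the mudstone → the chalk bed.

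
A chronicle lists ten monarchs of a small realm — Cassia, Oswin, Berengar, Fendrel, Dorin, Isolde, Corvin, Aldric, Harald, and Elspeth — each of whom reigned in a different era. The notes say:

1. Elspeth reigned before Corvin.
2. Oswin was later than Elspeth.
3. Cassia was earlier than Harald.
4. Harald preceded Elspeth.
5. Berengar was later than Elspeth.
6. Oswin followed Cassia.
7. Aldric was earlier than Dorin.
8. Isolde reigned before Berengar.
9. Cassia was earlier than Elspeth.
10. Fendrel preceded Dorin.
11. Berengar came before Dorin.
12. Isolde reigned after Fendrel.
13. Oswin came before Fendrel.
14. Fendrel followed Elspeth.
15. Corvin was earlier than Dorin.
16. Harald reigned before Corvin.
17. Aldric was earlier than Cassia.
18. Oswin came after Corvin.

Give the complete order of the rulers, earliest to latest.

The constraints fix every adjacent pair, so only one ordering works:
Aldric → Cassia → Harald → Elspeth → Corvin → Oswin → Fendrel → Isolde → Berengar → Dorin.

Aldric, Cassia, Harald, Elspeth, Corvin, Oswin, Fendrel, Isolde, Berengar, Dorin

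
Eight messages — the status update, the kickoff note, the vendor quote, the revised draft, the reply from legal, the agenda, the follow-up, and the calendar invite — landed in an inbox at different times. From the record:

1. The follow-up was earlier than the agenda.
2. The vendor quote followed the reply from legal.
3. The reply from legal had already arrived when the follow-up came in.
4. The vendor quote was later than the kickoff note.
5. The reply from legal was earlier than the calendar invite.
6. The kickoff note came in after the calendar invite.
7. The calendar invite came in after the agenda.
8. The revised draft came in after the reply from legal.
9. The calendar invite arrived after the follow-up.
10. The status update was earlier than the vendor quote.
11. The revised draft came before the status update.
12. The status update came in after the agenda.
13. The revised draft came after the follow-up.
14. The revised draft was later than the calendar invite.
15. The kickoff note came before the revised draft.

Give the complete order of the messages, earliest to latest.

the reply from legal, the follow-up, the agenda, the calendar invite, the kickoff note, the revised draft, the status update, the vendor quote

The constraints fix every adjacent pair, so only one ordering works:
the reply from legal → the follow-up → the agenda → the calendar invite → the kickoff note → the revised draft → the status update → the vendor quote.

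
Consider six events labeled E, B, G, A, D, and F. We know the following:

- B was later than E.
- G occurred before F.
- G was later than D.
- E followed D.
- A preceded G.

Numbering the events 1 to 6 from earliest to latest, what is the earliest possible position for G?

3

A and D must both come before G — 2 forced predecessors.
Nothing else is forced ahead of G, so its earliest slot is position 2 + 1 = 3.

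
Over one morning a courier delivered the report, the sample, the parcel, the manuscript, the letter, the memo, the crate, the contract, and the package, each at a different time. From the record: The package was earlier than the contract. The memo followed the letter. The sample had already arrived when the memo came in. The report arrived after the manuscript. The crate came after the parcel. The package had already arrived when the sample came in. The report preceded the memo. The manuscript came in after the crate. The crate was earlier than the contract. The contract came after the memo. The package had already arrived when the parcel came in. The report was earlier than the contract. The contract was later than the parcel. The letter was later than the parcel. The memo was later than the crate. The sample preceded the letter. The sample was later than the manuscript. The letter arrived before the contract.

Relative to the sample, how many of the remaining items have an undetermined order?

Forced before the sample: the crate, the manuscript, the package, and the parcel; forced after the sample: the contract, the letter, and the memo.
That leaves the report with no forced order relative to the sample — 1.

1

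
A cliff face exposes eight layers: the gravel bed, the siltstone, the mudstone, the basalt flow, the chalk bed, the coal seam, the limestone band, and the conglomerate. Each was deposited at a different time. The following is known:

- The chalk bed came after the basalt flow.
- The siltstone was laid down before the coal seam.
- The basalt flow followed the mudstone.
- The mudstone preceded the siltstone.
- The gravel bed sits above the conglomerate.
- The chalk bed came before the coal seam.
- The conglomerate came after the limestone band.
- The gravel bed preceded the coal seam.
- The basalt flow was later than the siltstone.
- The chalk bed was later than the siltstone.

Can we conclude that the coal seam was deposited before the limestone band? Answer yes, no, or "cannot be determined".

Tracing the constraints gives the limestone band → the conglomerate → the gravel bed → the coal seam, so the limestone band must come before the coal seam.
That means the coal seam cannot be before the limestone band.

no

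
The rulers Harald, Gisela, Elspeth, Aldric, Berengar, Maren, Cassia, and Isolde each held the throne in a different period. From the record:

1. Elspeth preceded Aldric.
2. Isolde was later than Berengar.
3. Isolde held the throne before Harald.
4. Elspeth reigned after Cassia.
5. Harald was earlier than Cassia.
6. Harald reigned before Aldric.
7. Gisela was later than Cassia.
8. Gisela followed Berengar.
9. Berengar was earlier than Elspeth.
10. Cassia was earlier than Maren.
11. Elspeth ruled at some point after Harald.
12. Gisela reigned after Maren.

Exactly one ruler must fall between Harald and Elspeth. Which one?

Cassia

Tracing the constraints gives Harald → Cassia → Elspeth, so Cassia sits after Harald and before Elspeth.
No other ruler is forced both after Harald and before Elspeth.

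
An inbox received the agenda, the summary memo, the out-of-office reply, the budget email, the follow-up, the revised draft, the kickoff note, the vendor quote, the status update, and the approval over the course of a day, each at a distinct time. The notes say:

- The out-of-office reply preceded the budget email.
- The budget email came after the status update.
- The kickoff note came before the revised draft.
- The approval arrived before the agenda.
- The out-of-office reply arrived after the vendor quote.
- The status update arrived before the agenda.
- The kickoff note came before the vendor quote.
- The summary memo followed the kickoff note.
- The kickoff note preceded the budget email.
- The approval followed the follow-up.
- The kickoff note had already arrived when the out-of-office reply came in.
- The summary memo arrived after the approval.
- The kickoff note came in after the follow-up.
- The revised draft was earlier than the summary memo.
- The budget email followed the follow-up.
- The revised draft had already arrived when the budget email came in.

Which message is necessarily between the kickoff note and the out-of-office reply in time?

the vendor quote

Tracing the constraints gives the kickoff note → the vendor quote → the out-of-office reply, so the vendor quote sits after the kickoff note and before the out-of-office reply.
No other message is forced both after the kickoff note and before the out-of-office reply.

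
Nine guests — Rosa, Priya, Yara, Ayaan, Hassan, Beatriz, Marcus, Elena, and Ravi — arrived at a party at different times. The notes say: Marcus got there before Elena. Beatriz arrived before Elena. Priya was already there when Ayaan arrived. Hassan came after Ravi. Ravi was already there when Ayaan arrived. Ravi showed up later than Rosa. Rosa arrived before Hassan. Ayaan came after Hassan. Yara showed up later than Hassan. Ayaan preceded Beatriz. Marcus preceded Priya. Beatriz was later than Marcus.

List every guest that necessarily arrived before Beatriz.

Directly stated before Beatriz: Ayaan and Marcus.
Hassan reaches Beatriz via Hassan → Ayaan → Beatriz.
Priya reaches Beatriz via Priya → Ayaan → Beatriz.
Ravi reaches Beatriz via Ravi → Ayaan → Beatriz.
Likewise Rosa reaches Beatriz by chaining the stated constraints.
No chain forces Elena (or any of the others) ahead of Beatriz.

Ayaan, Hassan, Marcus, Priya, Ravi, Rosa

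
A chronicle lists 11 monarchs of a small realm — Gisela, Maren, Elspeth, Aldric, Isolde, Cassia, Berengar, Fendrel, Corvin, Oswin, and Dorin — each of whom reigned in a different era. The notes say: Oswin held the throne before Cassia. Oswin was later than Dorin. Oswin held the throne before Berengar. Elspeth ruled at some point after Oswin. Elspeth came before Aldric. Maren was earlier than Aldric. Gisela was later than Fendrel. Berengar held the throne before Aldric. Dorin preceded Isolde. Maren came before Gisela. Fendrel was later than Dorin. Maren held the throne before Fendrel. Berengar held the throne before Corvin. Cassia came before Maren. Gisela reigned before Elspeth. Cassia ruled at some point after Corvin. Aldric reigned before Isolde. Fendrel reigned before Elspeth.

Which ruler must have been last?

Isolde

Every other ruler has a chain of constraints placing them before Isolde, so Isolde is last.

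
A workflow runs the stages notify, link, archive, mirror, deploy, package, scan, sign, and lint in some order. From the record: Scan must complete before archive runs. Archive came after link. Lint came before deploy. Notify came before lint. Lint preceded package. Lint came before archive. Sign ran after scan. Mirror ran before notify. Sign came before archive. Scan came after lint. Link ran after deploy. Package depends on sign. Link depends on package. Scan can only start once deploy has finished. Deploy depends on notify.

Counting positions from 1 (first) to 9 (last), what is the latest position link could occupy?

8

Link must come before archive — 1 stage forced after it.
Everything else can be placed before link in some valid order, so link can sit as late as position 9 − 1 = 8.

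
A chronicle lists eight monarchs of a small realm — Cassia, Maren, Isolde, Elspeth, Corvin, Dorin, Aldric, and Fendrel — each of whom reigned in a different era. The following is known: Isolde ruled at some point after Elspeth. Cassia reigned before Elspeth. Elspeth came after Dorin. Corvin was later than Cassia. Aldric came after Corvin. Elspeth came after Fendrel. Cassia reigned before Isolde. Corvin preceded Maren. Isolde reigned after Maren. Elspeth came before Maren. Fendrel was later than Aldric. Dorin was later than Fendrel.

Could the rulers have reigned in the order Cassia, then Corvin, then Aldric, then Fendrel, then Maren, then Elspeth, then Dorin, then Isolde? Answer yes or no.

The constraints require Elspeth before Maren, but in the proposed sequence Maren appears ahead of Elspeth. That one violation is enough.

no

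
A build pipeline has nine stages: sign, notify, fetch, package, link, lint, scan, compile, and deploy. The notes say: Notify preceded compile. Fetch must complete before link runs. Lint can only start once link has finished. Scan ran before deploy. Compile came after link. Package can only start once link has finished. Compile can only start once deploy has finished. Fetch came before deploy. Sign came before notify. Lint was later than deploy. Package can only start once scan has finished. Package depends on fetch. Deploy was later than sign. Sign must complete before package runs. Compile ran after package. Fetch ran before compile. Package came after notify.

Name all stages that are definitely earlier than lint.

deploy, fetch, link, scan, sign

Directly stated before lint: deploy and link.
Fetch reaches lint via fetch → deploy → lint.
Scan reaches lint via scan → deploy → lint.
Sign reaches lint via sign → deploy → lint.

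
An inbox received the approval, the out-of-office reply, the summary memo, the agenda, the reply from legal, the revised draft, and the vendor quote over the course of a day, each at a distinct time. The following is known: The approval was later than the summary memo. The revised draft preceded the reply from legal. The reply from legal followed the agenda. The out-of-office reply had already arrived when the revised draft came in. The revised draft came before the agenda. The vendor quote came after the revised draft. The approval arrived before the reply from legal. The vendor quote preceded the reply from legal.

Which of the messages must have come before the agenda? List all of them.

Directly stated before the agenda: the revised draft.
The out-of-office reply reaches the agenda via the out-of-office reply → the revised draft → the agenda.
No chain forces the approval (or any of the others) ahead of the agenda.

the out-of-office reply, the revised draft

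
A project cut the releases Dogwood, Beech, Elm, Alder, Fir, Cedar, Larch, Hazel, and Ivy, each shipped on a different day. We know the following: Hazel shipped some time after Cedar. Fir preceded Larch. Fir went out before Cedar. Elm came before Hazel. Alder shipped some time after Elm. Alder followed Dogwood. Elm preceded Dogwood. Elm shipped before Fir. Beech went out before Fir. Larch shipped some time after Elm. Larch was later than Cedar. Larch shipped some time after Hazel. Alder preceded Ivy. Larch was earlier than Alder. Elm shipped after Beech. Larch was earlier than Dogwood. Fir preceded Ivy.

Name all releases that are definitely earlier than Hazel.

Directly stated before Hazel: Cedar and Elm.
Beech reaches Hazel via Beech → Elm → Hazel.
Fir reaches Hazel via Fir → Cedar → Hazel.
No chain forces Alder (or any of the others) ahead of Hazel.

Beech, Cedar, Elm, Fir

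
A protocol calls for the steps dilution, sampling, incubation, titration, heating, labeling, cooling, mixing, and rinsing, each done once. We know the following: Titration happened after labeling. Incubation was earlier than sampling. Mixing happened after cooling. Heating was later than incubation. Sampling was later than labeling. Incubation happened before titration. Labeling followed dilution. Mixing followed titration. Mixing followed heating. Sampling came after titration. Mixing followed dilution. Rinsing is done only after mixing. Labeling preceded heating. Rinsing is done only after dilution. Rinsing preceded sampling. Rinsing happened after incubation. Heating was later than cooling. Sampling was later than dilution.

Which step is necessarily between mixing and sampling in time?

rinsing

Tracing the constraints gives mixing → rinsing → sampling, so rinsing sits after mixing and before sampling.
No other step is forced both after mixing and before sampling.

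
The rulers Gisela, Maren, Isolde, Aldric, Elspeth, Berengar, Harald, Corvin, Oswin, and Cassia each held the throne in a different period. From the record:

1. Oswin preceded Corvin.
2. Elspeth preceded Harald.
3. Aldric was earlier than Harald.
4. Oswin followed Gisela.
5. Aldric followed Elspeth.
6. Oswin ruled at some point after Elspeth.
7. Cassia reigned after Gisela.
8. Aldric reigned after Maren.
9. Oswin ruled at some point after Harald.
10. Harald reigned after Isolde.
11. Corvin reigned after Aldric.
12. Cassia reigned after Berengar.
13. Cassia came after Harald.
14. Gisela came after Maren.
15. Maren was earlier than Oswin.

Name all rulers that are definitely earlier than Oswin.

Directly stated before Oswin: Elspeth, Gisela, Harald, and Maren.
Aldric reaches Oswin via Aldric → Harald → Oswin.
Isolde reaches Oswin via Isolde → Harald → Oswin.

Aldric, Elspeth, Gisela, Harald, Isolde, Maren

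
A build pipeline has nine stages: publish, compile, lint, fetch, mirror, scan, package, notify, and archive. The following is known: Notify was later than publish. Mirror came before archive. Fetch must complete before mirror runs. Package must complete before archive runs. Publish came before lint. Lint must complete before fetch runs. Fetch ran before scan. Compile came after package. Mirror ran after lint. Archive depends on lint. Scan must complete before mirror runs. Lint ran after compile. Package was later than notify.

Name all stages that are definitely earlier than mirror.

compile, fetch, lint, notify, package, publish, scan

Directly stated before mirror: fetch, lint, and scan.
Compile reaches mirror via compile → lint → mirror.
Notify reaches mirror via notify → package → compile → lint → mirror.
Package reaches mirror via package → compile → lint → mirror.
Likewise publish reaches mirror by chaining the stated constraints.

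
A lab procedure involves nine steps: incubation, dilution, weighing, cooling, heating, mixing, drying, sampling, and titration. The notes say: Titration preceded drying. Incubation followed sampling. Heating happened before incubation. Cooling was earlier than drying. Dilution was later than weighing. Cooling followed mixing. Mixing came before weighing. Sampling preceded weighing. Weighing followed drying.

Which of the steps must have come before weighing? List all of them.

cooling, drying, mixing, sampling, titration

Directly stated before weighing: drying, mixing, and sampling.
Cooling reaches weighing via cooling → drying → weighing.
Titration reaches weighing via titration → drying → weighing.
No chain forces dilution (or any of the others) ahead of weighing.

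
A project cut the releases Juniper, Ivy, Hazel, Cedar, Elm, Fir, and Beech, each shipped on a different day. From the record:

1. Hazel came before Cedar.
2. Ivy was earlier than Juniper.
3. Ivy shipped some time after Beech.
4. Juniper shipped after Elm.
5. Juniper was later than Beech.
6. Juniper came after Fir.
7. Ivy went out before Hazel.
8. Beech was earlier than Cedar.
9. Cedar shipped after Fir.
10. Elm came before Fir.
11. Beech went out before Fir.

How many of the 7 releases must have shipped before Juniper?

Directly stated before Juniper: Beech, Elm, Fir, and Ivy.
That's Beech, Elm, Fir, and Ivy — 4 in all.

4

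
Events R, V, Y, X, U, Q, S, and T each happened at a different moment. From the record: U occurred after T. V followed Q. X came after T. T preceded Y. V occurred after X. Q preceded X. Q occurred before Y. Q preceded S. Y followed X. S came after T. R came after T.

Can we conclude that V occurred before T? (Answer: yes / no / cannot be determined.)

Tracing the constraints gives T → X → V, so T must come before V.
That means V cannot be before T.

no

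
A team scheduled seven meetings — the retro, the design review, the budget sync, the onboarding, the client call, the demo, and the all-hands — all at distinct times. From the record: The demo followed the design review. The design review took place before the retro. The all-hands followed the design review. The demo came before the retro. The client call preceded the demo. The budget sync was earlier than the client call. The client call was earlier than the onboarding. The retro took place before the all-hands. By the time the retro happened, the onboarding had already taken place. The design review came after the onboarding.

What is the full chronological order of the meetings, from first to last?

The constraints fix every adjacent pair, so only one ordering works:
the budget sync → the client call → the onboarding → the design review → the demo → the retro → the all-hands.

the budget sync, the client call, the onboarding, the design review, the demo, the retro, the all-hands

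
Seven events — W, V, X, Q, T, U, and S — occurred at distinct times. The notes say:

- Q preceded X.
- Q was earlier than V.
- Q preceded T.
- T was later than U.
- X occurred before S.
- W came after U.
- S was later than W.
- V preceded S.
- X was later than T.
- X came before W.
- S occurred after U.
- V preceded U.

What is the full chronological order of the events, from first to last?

Q, V, U, T, X, W, S

The constraints fix every adjacent pair, so only one ordering works:
Q → V → U → T → X → W → S.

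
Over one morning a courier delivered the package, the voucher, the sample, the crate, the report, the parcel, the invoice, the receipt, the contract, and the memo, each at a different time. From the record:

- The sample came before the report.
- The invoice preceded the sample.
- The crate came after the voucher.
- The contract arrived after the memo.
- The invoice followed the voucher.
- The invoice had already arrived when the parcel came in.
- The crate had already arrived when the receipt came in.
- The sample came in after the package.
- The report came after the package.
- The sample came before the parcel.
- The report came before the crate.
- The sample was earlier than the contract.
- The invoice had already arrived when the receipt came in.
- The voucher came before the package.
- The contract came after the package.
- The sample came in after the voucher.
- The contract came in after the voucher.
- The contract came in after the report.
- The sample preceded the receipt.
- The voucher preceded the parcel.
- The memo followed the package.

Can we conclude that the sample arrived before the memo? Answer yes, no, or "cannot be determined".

cannot be determined

No chain of stated constraints runs from the sample to the memo, and none runs from the memo to the sample either.
So the relative order of the sample and the memo is not fixed by the given facts.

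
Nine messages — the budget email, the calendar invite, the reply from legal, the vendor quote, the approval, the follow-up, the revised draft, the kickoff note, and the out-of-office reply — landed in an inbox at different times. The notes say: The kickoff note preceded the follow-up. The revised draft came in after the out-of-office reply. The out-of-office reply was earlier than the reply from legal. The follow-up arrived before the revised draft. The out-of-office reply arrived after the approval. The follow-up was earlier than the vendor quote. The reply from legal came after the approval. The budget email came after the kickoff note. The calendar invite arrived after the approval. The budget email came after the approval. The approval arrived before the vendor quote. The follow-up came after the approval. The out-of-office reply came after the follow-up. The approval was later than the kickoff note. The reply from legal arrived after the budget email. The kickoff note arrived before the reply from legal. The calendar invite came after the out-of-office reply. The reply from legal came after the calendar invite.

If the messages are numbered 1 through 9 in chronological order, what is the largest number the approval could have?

The approval must come before the budget email, the calendar invite, the follow-up, the out-of-office reply, the reply from legal, the revised draft, and the vendor quote — 7 messages forced after it.
Everything else can be placed before the approval in some valid order, so the approval can sit as late as position 9 − 7 = 2.

2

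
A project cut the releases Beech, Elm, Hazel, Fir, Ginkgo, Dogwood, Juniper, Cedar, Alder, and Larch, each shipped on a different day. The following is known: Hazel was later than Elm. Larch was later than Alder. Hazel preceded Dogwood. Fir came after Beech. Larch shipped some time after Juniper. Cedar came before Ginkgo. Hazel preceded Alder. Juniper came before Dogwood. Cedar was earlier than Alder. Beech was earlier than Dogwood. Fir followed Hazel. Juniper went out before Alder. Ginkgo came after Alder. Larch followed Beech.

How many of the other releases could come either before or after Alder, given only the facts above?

3

Forced before Alder: Cedar, Elm, Hazel, and Juniper; forced after Alder: Ginkgo and Larch.
That leaves Beech, Dogwood, and Fir with no forced order relative to Alder — 3.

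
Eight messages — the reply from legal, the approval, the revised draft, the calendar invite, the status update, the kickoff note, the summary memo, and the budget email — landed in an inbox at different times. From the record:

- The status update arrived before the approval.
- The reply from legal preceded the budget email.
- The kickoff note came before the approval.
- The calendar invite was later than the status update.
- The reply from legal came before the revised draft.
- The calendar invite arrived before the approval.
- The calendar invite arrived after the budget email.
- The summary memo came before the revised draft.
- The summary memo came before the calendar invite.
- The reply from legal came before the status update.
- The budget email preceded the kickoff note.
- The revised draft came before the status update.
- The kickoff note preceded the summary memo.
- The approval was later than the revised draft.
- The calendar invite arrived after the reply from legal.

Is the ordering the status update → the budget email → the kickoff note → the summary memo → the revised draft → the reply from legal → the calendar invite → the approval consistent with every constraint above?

The constraints require the reply from legal before the revised draft, but in the proposed sequence the revised draft appears ahead of the reply from legal. That one violation is enough.

no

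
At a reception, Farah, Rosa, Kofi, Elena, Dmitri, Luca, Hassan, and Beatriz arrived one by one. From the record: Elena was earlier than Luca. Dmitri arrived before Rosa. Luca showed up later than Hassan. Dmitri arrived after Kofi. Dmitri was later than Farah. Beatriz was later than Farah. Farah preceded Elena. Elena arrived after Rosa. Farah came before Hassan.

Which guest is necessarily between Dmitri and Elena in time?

Rosa

Tracing the constraints gives Dmitri → Rosa → Elena, so Rosa sits after Dmitri and before Elena.
No other guest is forced both after Dmitri and before Elena.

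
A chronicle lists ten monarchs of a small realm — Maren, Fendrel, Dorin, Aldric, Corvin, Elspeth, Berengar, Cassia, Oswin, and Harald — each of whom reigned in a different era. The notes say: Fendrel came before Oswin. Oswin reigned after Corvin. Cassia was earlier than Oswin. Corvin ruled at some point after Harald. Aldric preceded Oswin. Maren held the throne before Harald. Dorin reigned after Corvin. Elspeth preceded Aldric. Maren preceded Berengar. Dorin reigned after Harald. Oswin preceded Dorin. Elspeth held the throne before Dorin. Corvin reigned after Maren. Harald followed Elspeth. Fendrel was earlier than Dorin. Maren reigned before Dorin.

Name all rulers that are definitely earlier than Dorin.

Aldric, Cassia, Corvin, Elspeth, Fendrel, Harald, Maren, Oswin

Directly stated before Dorin: Corvin, Elspeth, Fendrel, Harald, Maren, and Oswin.
Aldric reaches Dorin via Aldric → Oswin → Dorin.
Cassia reaches Dorin via Cassia → Oswin → Dorin.
No chain forces Berengar ahead of Dorin.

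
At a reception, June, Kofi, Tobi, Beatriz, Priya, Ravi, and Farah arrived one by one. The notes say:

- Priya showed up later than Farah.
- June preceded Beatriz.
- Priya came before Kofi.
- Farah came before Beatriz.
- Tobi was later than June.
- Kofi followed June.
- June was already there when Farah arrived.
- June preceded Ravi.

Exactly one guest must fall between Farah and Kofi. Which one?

Tracing the constraints gives Farah → Priya → Kofi, so Priya sits after Farah and before Kofi.
No other guest is forced both after Farah and before Kofi.

Priya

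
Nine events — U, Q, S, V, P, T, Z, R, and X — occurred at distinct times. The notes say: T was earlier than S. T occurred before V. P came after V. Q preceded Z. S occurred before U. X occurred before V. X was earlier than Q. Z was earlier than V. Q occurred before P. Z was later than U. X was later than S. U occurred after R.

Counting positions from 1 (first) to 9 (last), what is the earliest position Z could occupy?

Q, R, S, T, U, and X must all come before Z — 6 forced predecessors.
Nothing else is forced ahead of Z, so its earliest slot is position 6 + 1 = 7.

7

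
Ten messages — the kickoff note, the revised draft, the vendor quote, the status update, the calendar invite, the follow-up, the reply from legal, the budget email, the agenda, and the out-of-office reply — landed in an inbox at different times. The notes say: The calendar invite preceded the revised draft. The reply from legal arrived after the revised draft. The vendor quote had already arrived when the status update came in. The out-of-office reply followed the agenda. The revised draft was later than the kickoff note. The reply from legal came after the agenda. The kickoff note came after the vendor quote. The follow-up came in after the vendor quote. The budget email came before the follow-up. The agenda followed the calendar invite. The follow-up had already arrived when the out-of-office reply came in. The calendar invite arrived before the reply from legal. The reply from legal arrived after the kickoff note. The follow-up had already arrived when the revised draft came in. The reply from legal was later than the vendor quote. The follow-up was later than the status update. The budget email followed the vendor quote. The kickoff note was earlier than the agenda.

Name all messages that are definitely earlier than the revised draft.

the budget email, the calendar invite, the follow-up, the kickoff note, the status update, the vendor quote

Directly stated before the revised draft: the calendar invite, the follow-up, and the kickoff note.
The budget email reaches the revised draft via the budget email → the follow-up → the revised draft.
The status update reaches the revised draft via the status update → the follow-up → the revised draft.
The vendor quote reaches the revised draft via the vendor quote → the kickoff note → the revised draft.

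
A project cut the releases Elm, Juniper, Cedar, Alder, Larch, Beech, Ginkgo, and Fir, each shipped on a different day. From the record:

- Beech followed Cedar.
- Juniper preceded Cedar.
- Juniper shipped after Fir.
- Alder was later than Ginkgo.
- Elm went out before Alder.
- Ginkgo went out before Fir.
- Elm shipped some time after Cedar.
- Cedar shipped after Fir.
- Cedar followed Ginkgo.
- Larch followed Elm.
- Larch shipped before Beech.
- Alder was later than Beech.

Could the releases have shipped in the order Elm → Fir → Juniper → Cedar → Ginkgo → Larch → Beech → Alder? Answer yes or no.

The constraints require Ginkgo before Cedar, but in the proposed sequence Cedar appears ahead of Ginkgo. That one violation is enough.

no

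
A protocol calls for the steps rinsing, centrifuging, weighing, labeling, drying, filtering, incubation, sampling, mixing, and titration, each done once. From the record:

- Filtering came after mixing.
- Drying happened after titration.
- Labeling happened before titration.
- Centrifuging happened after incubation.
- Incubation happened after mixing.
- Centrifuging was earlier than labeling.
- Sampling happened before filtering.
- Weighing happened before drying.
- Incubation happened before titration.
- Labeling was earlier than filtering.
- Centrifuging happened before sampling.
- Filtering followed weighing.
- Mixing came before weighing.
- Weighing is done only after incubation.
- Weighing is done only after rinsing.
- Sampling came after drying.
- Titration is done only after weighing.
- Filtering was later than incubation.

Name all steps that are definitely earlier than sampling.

centrifuging, drying, incubation, labeling, mixing, rinsing, titration, weighing

Directly stated before sampling: centrifuging and drying.
Incubation reaches sampling via incubation → centrifuging → sampling.
Labeling reaches sampling via labeling → titration → drying → sampling.
Mixing reaches sampling via mixing → weighing → drying → sampling.
Likewise rinsing, titration, and weighing each reach sampling by chaining the stated constraints.
No chain forces filtering ahead of sampling.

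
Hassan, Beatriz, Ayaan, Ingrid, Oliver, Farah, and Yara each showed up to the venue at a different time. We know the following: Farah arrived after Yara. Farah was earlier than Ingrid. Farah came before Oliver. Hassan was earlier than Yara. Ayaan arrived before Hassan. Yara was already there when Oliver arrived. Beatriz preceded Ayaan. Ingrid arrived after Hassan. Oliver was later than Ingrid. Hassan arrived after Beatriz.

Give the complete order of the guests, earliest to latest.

The constraints fix every adjacent pair, so only one ordering works:
Beatriz → Ayaan → Hassan → Yara → Farah → Ingrid → Oliver.

Beatriz, Ayaan, Hassan, Yara, Farah, Ingrid, Oliver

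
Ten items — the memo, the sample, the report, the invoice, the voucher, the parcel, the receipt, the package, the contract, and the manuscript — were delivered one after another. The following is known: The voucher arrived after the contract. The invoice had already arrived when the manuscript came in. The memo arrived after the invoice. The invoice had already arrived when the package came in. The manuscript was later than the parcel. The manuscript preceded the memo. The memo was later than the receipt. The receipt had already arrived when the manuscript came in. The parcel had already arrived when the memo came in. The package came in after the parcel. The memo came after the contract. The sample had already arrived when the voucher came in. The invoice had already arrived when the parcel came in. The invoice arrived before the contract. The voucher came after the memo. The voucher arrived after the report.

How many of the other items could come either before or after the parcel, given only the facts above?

4

Forced before the parcel: the invoice; forced after the parcel: the manuscript, the memo, the package, and the voucher.
That leaves the contract, the receipt, the report, and the sample with no forced order relative to the parcel — 4.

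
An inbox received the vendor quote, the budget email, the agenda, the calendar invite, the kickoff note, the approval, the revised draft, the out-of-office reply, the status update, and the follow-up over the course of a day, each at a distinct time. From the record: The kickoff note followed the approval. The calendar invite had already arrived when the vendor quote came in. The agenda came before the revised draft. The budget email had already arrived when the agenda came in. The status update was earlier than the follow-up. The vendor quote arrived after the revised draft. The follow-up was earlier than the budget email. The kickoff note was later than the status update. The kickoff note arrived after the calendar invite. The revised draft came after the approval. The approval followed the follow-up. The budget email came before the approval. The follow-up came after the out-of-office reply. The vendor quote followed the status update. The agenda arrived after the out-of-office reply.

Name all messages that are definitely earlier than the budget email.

the follow-up, the out-of-office reply, the status update

Directly stated before the budget email: the follow-up.
The out-of-office reply reaches the budget email via the out-of-office reply → the follow-up → the budget email.
The status update reaches the budget email via the status update → the follow-up → the budget email.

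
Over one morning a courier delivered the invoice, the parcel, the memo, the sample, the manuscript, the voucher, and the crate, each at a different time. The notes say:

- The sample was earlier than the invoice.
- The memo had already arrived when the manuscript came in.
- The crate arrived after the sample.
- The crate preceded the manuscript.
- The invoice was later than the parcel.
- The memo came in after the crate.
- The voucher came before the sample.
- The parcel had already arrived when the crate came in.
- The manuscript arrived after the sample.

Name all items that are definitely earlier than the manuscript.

the crate, the memo, the parcel, the sample, the voucher

Directly stated before the manuscript: the crate, the memo, and the sample.
The parcel reaches the manuscript via the parcel → the crate → the manuscript.
The voucher reaches the manuscript via the voucher → the sample → the manuscript.
No chain forces the invoice ahead of the manuscript.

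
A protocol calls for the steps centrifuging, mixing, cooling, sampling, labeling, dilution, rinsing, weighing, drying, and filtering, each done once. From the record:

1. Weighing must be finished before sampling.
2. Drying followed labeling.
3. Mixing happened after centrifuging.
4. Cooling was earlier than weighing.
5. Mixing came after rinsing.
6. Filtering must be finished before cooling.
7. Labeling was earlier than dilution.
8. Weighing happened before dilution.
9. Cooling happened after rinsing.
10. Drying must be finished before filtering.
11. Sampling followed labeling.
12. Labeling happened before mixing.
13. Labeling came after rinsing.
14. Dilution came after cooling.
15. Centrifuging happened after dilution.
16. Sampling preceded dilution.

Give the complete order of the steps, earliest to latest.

rinsing, labeling, drying, filtering, cooling, weighing, sampling, dilution, centrifuging, mixing

The constraints fix every adjacent pair, so only one ordering works:
rinsing → labeling → drying → filtering → cooling → weighing → sampling → dilution → centrifuging → mixing.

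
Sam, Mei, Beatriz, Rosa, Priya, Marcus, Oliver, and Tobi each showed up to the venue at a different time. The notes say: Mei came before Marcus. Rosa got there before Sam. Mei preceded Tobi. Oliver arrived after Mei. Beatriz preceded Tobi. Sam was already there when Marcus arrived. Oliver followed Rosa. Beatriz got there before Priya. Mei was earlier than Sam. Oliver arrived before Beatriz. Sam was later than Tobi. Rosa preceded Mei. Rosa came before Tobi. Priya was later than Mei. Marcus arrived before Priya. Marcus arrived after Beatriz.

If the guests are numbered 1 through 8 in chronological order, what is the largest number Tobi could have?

Tobi must come before Marcus, Priya, and Sam — 3 guests forced after them.
Everything else can be placed before Tobi in some valid order, so Tobi can sit as late as position 8 − 3 = 5.

5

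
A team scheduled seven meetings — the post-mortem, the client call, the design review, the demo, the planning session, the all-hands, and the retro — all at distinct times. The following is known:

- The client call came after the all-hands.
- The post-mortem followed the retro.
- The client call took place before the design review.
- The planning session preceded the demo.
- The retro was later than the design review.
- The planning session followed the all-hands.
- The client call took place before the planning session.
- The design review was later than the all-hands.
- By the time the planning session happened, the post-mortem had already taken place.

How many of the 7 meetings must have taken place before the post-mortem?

4

Directly stated before the post-mortem: the retro.
The all-hands reaches the post-mortem via the all-hands → the design review → the retro → the post-mortem.
The client call reaches the post-mortem via the client call → the design review → the retro → the post-mortem.
The design review reaches the post-mortem via the design review → the retro → the post-mortem.
No chain forces the demo (or any of the others) ahead of the post-mortem.
That's the all-hands, the client call, the design review, and the retro — 4 in all.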